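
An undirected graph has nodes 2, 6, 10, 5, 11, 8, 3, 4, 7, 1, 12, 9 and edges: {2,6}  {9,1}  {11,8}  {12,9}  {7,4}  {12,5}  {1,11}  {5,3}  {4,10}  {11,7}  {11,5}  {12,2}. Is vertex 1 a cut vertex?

No

Deleting 1 leaves 1 component (was 1) (its neighbors 9, 11 remain connected to each other), so 1 is not a cut vertex.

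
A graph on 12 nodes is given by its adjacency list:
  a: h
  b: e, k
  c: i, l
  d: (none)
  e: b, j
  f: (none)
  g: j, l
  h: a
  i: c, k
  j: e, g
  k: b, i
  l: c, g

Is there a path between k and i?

From k we can reach b, c, e, g, i, j, k, l, which includes i.

Yes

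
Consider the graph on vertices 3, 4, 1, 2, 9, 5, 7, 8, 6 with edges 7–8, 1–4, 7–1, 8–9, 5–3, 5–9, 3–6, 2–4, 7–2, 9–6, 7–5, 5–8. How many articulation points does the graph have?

Removing 7 increases the component count from 1 to 2, so 7 is a cut vertex.
By contrast removing 5 leaves 1 component; it is not a cut vertex. No other vertex is a cut vertex either.

1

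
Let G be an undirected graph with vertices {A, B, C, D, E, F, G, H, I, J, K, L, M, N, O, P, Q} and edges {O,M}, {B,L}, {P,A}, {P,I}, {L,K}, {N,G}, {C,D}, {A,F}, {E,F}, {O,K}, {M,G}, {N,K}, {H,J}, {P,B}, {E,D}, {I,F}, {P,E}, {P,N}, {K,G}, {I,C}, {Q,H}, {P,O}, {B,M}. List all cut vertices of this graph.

H, P

Removing H increases the component count from 2 to 3, so H is a cut vertex.
Removing P increases the component count from 2 to 3, so P is a cut vertex.
By contrast removing F leaves 2 components; it is not a cut vertex. No other vertex is a cut vertex either.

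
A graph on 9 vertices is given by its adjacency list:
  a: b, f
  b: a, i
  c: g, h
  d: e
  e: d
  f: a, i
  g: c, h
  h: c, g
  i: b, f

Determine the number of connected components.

Starting from d we can reach d, e. That is one component of size 2.
Starting from c we can reach c, g, h. That is one component of size 3.
Starting from a we can reach a, b, f, i. That is one component of size 4.
Total: 3 components.

3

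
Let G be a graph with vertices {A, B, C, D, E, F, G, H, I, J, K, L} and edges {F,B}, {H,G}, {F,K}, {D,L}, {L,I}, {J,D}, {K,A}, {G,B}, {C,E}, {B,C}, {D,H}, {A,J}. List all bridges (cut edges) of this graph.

The edges on the cycle F-K-A-J-D-H-G-B-F are not bridges since each lies on that cycle.
But removing L-I disconnects L from I; removing C-E disconnects C from E; removing L-D disconnects L from D; removing C-B disconnects C from B — these are bridges.

B-C, C-E, D-L, I-L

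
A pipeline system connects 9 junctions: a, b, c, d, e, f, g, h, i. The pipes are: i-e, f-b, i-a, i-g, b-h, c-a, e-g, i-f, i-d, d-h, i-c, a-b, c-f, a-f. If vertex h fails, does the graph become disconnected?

No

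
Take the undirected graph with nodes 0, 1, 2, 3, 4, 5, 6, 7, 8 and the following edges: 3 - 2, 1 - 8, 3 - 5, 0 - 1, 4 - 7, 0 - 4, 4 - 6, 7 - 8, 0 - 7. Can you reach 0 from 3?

No

The component containing 3 is {2, 3, 5}, and 0 is not in it.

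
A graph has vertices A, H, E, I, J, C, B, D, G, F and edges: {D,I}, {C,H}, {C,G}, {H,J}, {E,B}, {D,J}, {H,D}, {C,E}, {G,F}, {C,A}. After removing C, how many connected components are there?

4

With C gone, the remaining components are: {A}; {B, E}; {F, G}; {D, H, I, J}.
That is 4 components.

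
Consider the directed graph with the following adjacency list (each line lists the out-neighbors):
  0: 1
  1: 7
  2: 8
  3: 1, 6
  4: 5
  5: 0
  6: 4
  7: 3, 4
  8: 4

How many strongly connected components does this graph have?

{0, 1, 3, 4, 5, 6, 7} are all mutually reachable — one SCC of size 7.
{2} is an SCC by itself.
{8} is an SCC by itself.
That gives 3 strongly connected components.

3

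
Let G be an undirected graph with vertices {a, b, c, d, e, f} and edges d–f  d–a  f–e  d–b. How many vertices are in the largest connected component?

5

c is isolated — a component by itself.
Starting from a we can reach a, b, d, e, f. That is one component of size 5.
The largest has 5 vertices.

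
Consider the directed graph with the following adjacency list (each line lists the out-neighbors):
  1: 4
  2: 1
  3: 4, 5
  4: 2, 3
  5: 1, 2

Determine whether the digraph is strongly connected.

Yes

From 5 we can reach every vertex (1, 2, 3, 4, 5), and every vertex can reach 5 (1, 2, 3, 4, 5). So the whole graph is one strongly connected component.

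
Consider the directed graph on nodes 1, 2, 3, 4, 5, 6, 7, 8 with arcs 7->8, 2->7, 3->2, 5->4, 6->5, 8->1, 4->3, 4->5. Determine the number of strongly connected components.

{4, 5} are all mutually reachable — one SCC of size 2.
{6} is an SCC by itself.
{7} is an SCC by itself.
{8} is an SCC by itself.
{3} is an SCC by itself.
(and 2 more singleton SCCs)
That gives 7 strongly connected components.

7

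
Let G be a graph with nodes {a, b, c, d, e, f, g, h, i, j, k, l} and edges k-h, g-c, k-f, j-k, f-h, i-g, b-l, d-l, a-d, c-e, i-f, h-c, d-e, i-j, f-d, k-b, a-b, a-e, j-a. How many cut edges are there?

0

The edges on the cycle i-j-k-h-f-i are not bridges since each lies on that cycle.
Every edge lies on some cycle, so there are no bridges.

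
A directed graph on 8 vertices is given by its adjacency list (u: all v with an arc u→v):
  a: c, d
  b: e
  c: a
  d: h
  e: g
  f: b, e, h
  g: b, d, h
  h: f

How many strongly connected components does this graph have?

{b, d, e, f, g, h} are all mutually reachable — one SCC of size 6.
{a, c} are all mutually reachable — one SCC of size 2.
That gives 2 strongly connected components.

2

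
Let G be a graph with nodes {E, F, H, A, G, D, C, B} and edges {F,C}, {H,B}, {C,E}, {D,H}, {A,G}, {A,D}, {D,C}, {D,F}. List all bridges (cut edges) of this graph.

The edges on the cycle D-F-C-D are not bridges since each lies on that cycle.
But removing G–A disconnects G from A; removing H–D disconnects H from D; removing C–E disconnects C from E; removing D–A disconnects D from A — these are bridges.
In total 5 edges are bridges.

A-D, A-G, B-H, C-E, D-H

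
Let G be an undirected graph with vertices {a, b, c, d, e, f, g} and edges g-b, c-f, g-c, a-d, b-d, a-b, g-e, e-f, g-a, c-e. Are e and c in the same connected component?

Yes

From e we can reach a, b, c, d, e, f, g, which includes c.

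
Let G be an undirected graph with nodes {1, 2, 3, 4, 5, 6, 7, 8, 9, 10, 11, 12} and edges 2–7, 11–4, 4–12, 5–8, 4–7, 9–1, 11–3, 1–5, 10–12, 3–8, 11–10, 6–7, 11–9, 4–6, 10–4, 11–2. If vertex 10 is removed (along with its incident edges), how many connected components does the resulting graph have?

With 10 gone, the remaining components are: {1, 2, 3, 4, 5, 6, 7, 8, 9, 11, 12}.
That is 1 component.

1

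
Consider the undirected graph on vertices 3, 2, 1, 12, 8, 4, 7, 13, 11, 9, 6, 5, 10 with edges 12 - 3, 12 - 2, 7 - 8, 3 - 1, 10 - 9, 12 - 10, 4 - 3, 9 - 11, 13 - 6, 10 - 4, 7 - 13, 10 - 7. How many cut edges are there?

8

The edges on the cycle 12-10-4-3-12 are not bridges since each lies on that cycle.
But removing 10 - 7 disconnects 10 from 7; removing 13 - 6 disconnects 13 from 6; removing 11 - 9 disconnects 11 from 9; removing 12 - 2 disconnects 12 from 2 — these are bridges.
In total 8 edges are bridges.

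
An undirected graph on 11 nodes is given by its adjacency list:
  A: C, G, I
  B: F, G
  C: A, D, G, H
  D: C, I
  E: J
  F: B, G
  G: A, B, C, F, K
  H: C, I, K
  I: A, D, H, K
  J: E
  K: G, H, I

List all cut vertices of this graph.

Removing G increases the component count from 2 to 3, so G is a cut vertex.
By contrast removing A leaves 2 components; it is not a cut vertex. No other vertex is a cut vertex either.

G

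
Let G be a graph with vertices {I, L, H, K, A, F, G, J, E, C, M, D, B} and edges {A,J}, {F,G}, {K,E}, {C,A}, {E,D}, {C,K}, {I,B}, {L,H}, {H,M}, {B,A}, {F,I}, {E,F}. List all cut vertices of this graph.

A, E, F, H

Removing A increases the component count from 2 to 3, so A is a cut vertex.
Removing E increases the component count from 2 to 3, so E is a cut vertex.
Removing F increases the component count from 2 to 3, so F is a cut vertex.
Likewise H is a cut vertex.
By contrast removing K leaves 2 components; it is not a cut vertex. No other vertex is a cut vertex either.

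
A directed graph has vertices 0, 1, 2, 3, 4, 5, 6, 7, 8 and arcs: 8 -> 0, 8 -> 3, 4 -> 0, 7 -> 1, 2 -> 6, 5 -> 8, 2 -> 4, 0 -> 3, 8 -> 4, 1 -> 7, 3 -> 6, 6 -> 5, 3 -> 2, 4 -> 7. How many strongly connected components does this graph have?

{0, 2, 3, 4, 5, 6, 8} are all mutually reachable — one SCC of size 7.
{1, 7} are all mutually reachable — one SCC of size 2.
That gives 2 strongly connected components.

2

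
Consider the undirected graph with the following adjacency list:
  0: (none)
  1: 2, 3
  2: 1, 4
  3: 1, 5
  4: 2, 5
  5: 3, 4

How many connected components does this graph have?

2

0 is isolated — a component by itself.
Starting from 1 we can reach 1, 2, 3, 4, 5. That is one component of size 5.
Total: 2 components.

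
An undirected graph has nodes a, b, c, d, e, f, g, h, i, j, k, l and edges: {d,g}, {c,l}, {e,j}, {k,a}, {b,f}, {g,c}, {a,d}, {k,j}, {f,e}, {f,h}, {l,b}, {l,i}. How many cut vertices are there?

Removing f increases the component count from 1 to 2, so f is a cut vertex.
Removing l increases the component count from 1 to 2, so l is a cut vertex.
By contrast removing d leaves 1 component; it is not a cut vertex. No other vertex is a cut vertex either.

2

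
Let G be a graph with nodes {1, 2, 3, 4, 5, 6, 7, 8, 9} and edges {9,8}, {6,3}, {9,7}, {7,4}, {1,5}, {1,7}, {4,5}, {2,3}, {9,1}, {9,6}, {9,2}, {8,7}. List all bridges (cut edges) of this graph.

none

The edges on the cycle 9-8-7-9 are not bridges since each lies on that cycle.
Every edge lies on some cycle, so there are no bridges.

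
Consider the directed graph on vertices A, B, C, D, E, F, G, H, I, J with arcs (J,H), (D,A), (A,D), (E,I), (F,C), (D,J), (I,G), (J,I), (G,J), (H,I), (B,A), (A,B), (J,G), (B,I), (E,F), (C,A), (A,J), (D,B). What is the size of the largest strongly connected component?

{G, H, I, J} are all mutually reachable — one SCC of size 4.
{A, B, D} are all mutually reachable — one SCC of size 3.
{C} is an SCC by itself.
{F} is an SCC by itself.
{E} is an SCC by itself.
The largest has 4 vertices.

4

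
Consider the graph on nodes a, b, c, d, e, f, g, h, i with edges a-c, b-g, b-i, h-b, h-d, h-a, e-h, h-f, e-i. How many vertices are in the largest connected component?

Starting from a we can reach a, b, c, d, e, f, g, h, i. That is one component of size 9.
The largest has 9 vertices.

9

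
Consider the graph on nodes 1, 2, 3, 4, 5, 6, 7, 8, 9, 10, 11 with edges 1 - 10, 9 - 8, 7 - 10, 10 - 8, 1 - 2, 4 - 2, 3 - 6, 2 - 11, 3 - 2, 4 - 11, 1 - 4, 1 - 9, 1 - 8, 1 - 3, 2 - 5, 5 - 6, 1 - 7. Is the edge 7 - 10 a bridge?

No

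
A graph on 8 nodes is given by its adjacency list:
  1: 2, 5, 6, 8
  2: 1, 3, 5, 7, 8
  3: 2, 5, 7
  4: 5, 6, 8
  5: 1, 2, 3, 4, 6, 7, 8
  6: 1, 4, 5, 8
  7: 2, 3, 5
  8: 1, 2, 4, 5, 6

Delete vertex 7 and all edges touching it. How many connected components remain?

1

With 7 gone, the remaining components are: {1, 2, 3, 4, 5, 6, 8}.
That is 1 component.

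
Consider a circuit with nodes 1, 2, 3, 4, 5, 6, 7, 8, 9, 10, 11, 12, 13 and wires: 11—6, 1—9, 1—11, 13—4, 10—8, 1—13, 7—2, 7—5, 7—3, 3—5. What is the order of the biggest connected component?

12 is isolated — a component by itself.
Starting from 8 we can reach 8, 10. That is one component of size 2.
Starting from 2 we can reach 2, 3, 5, 7. That is one component of size 4.
Starting from 1 we can reach 1, 4, 6, 9, 11, 13. That is one component of size 6.
The largest has 6 vertices.

6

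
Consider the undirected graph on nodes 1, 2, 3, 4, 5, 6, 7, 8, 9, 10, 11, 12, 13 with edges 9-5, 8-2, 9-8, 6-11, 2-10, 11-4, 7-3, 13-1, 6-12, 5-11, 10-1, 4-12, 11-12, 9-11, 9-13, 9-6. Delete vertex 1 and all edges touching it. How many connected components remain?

With 1 gone, the remaining components are: {3, 7}; {2, 4, 5, 6, 8, 9, 10, 11, 12, 13}.
That is 2 components.

2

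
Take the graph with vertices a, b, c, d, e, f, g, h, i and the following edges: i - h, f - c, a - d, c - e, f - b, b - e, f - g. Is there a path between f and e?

Yes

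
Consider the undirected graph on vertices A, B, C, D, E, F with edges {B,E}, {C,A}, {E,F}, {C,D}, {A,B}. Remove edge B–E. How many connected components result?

2

Before removal there is 1 component.
B–E is a bridge — removing it separates B's side from E's side.
After removal: 2 components.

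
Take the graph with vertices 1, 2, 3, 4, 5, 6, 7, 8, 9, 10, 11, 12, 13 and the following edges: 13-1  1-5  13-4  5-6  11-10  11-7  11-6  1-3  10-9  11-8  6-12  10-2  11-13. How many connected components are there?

Starting from 1 we can reach 1, 2, 3, 4, 5, 6, 7, 8, 9, 10, 11, 12, 13. That is one component of size 13.
Total: 1 component.

1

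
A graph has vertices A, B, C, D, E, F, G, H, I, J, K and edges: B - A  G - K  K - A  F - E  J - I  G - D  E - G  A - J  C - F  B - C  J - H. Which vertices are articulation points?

A, G, J

Removing A increases the component count from 1 to 2, so A is a cut vertex.
Removing G increases the component count from 1 to 2, so G is a cut vertex.
Removing J increases the component count from 1 to 3, so J is a cut vertex.
By contrast removing B leaves 1 component; it is not a cut vertex. No other vertex is a cut vertex either.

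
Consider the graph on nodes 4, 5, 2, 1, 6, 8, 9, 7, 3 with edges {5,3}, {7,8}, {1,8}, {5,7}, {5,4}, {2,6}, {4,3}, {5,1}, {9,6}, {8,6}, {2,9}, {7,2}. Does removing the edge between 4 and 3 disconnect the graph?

After removing 4-3, the path 4-5-3 still connects them, so the edge is not a bridge.

No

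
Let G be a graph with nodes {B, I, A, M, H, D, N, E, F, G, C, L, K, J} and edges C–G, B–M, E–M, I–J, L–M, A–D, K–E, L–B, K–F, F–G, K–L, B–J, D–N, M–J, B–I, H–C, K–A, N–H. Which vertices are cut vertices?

K

Removing K increases the component count from 1 to 2, so K is a cut vertex.
By contrast removing N leaves 1 component; it is not a cut vertex. No other vertex is a cut vertex either.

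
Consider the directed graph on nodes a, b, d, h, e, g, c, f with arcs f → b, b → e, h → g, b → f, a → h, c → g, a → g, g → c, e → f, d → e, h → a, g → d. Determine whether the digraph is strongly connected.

No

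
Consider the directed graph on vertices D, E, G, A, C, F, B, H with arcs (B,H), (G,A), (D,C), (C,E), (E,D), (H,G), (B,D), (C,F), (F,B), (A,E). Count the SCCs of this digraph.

1

{A, B, C, D, E, F, G, H} are all mutually reachable — one SCC of size 8.
That gives 1 strongly connected component.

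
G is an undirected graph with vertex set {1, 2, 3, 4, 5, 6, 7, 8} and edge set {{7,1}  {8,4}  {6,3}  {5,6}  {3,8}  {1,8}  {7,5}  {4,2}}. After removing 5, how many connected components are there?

With 5 gone, the remaining components are: {1, 2, 3, 4, 6, 7, 8}.
That is 1 component.

1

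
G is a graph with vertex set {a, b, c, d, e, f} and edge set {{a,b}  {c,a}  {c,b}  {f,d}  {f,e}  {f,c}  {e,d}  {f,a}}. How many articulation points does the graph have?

Removing f increases the component count from 1 to 2, so f is a cut vertex.
By contrast removing e leaves 1 component; it is not a cut vertex. No other vertex is a cut vertex either.

1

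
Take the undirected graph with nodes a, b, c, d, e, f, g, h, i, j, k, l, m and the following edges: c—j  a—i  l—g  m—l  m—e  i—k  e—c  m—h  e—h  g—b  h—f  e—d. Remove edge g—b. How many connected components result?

3

Before removal there are 2 components.
g—b is a bridge — removing it separates g's side from b's side.
After removal: 3 components.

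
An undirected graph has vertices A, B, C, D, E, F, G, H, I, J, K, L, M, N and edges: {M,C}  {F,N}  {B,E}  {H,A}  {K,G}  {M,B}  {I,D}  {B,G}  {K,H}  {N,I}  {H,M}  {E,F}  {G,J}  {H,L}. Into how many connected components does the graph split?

Starting from A we can reach A, B, C, D, E, F, G, H, I, J, K, L, M, N. That is one component of size 14.
Total: 1 component.

1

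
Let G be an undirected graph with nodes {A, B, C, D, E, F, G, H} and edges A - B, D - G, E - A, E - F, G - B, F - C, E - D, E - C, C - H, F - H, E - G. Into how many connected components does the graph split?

1

Starting from A we can reach A, B, C, D, E, F, G, H. That is one component of size 8.
Total: 1 component.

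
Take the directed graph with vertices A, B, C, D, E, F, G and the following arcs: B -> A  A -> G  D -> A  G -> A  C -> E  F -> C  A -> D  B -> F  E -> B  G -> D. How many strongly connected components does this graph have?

2

{B, C, E, F} are all mutually reachable — one SCC of size 4.
{A, D, G} are all mutually reachable — one SCC of size 3.
That gives 2 strongly connected components.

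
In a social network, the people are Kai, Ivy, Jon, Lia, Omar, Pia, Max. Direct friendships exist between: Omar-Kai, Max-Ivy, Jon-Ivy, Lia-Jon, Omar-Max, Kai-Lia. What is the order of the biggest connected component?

Pia is isolated — a component by itself.
Starting from Ivy we can reach Ivy, Jon, Kai, Lia, Max, Omar. That is one component of size 6.
The largest has 6 vertices.

6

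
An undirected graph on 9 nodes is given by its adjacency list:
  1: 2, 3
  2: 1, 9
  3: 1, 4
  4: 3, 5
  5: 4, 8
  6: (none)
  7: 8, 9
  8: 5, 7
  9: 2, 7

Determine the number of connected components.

2

6 is isolated — a component by itself.
Starting from 1 we can reach 1, 2, 3, 4, 5, 7, 8, 9. That is one component of size 8.
Total: 2 components.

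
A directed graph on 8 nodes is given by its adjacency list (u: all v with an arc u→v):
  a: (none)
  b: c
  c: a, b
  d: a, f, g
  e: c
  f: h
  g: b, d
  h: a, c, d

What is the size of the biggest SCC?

{d, f, g, h} are all mutually reachable — one SCC of size 4.
{b, c} are all mutually reachable — one SCC of size 2.
{e} is an SCC by itself.
{a} is an SCC by itself.
The largest has 4 vertices.

4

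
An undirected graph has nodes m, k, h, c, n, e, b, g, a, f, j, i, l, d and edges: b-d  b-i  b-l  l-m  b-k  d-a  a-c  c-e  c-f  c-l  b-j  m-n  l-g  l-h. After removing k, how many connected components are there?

With k gone, the remaining components are: {a, b, c, d, e, f, g, h, i, j, l, m, n}.
That is 1 component.

1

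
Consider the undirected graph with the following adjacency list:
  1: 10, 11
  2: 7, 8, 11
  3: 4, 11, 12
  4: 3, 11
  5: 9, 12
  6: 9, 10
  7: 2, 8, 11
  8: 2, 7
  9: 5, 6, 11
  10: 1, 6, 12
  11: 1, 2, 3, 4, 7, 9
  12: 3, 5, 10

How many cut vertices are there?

1

Removing 11 increases the component count from 1 to 2, so 11 is a cut vertex.
By contrast removing 3 leaves 1 component; it is not a cut vertex. No other vertex is a cut vertex either.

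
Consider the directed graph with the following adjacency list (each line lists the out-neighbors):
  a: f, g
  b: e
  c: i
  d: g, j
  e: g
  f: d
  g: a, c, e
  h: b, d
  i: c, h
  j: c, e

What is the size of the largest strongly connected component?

{a, b, c, d, e, f, g, h, i, j} are all mutually reachable — one SCC of size 10.
The largest has 10 vertices.

10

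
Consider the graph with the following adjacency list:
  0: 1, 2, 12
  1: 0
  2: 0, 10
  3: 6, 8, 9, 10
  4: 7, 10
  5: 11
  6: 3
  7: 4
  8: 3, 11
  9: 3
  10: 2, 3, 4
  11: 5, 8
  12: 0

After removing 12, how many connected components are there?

With 12 gone, the remaining components are: {0, 1, 2, 3, 4, 5, 6, 7, 8, 9, 10, 11}.
That is 1 component.

1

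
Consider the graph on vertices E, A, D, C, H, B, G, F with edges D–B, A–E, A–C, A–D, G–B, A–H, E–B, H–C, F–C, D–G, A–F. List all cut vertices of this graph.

A

Removing A increases the component count from 1 to 2, so A is a cut vertex.
By contrast removing H leaves 1 component; it is not a cut vertex. No other vertex is a cut vertex either.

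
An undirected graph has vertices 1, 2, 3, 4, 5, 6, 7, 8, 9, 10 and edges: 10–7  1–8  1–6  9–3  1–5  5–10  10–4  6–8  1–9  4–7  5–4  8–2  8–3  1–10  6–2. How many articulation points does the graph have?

Removing 1 increases the component count from 1 to 2, so 1 is a cut vertex.
By contrast removing 10 leaves 1 component; it is not a cut vertex. No other vertex is a cut vertex either.

1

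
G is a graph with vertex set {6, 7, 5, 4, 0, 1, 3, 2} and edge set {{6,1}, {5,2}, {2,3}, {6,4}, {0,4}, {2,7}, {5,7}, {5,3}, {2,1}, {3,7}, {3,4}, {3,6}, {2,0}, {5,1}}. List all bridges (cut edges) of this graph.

The edges on the cycle 5-2-3-6-1-5 are not bridges since each lies on that cycle.
Every edge lies on some cycle, so there are no bridges.

none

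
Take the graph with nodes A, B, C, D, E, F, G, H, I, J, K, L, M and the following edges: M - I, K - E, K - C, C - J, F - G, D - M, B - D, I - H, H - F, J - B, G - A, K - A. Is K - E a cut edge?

Yes

Removing K - E leaves no path between K and E: the component count goes from 2 to 3. So it is a bridge.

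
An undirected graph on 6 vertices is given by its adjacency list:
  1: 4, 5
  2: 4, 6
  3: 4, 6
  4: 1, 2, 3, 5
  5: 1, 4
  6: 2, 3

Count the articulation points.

Removing 4 increases the component count from 1 to 2, so 4 is a cut vertex.
By contrast removing 3 leaves 1 component; it is not a cut vertex. No other vertex is a cut vertex either.

1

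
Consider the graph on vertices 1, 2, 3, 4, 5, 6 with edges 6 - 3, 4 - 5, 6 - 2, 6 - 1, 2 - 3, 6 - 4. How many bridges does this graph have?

3

The edges on the cycle 6-2-3-6 are not bridges since each lies on that cycle.
But removing 4 - 5 disconnects 4 from 5; removing 6 - 4 disconnects 6 from 4; removing 6 - 1 disconnects 6 from 1 — these are bridges.
That makes 3 bridges.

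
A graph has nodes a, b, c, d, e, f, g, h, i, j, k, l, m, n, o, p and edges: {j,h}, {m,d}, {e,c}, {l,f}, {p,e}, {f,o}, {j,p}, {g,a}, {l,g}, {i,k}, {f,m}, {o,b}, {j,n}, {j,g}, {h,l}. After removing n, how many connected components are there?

2

With n gone, the remaining components are: {i, k}; {a, b, c, d, e, f, g, h, j, l, m, o, p}.
That is 2 components.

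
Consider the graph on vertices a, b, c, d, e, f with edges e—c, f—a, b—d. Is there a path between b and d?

Yes

From b we can reach b, d, which includes d.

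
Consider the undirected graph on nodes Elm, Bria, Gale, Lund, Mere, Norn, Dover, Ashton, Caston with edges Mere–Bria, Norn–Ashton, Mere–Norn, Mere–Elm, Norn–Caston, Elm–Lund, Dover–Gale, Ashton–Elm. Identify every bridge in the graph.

Bria-Mere, Caston-Norn, Dover-Gale, Elm-Lund

The edges on the cycle Mere-Norn-Ashton-Elm-Mere are not bridges since each lies on that cycle.
But removing Norn–Caston disconnects Norn from Caston; removing Gale–Dover disconnects Gale from Dover; removing Elm–Lund disconnects Elm from Lund; removing Mere–Bria disconnects Mere from Bria — these are bridges.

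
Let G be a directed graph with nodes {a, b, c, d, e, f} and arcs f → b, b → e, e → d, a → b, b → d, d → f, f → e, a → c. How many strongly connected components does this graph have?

{b, d, e, f} are all mutually reachable — one SCC of size 4.
{c} is an SCC by itself.
{a} is an SCC by itself.
That gives 3 strongly connected components.

3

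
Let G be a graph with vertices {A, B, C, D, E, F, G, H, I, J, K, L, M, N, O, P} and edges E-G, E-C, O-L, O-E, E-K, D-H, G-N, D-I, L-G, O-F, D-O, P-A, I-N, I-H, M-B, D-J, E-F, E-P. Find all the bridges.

A-P, B-M, C-E, D-J, E-K, E-P

The edges on the cycle O-L-G-E-O are not bridges since each lies on that cycle.
But removing E-K disconnects E from K; removing P-A disconnects P from A; removing D-J disconnects D from J; removing E-P disconnects E from P — these are bridges.
In total 6 edges are bridges.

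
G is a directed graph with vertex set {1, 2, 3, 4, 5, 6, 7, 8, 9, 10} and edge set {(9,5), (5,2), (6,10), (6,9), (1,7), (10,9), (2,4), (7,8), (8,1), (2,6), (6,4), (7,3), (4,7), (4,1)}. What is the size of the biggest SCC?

{2, 5, 6, 9, 10} are all mutually reachable — one SCC of size 5.
{1, 7, 8} are all mutually reachable — one SCC of size 3.
{3} is an SCC by itself.
{4} is an SCC by itself.
The largest has 5 vertices.

5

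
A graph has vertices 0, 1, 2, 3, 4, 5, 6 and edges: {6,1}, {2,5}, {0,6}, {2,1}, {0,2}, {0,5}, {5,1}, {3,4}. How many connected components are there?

2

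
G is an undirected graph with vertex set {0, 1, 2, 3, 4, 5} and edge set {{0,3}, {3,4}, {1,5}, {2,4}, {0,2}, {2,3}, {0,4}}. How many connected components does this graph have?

Starting from 1 we can reach 1, 5. That is one component of size 2.
Starting from 0 we can reach 0, 2, 3, 4. That is one component of size 4.
Total: 2 components.

2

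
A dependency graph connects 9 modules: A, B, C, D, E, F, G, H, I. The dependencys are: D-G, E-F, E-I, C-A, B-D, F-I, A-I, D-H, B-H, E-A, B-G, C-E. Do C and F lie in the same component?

Yes

From C we can reach A, C, E, F, I, which includes F.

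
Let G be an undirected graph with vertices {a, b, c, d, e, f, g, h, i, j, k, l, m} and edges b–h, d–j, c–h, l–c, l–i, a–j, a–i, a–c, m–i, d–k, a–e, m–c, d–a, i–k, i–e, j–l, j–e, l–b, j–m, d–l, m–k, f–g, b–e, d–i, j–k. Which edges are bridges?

f-g

The edges on the cycle d-a-c-h-b-l-j-d are not bridges since each lies on that cycle.
But removing f–g disconnects f from g — this is a bridge.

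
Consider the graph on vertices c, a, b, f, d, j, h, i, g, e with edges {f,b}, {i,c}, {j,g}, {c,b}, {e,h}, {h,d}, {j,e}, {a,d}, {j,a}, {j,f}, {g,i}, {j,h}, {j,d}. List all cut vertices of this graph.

Removing j increases the component count from 1 to 2, so j is a cut vertex.
By contrast removing b leaves 1 component; it is not a cut vertex. No other vertex is a cut vertex either.

j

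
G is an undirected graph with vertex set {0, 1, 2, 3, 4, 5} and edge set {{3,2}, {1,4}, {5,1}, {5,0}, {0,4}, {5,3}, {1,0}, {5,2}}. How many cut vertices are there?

Removing 5 increases the component count from 1 to 2, so 5 is a cut vertex.
By contrast removing 2 leaves 1 component; it is not a cut vertex. No other vertex is a cut vertex either.

1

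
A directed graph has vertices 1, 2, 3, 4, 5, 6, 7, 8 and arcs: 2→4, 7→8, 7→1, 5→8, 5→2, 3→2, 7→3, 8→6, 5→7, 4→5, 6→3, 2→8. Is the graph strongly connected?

No

There is no directed path from 1 to 6, so the graph is not strongly connected.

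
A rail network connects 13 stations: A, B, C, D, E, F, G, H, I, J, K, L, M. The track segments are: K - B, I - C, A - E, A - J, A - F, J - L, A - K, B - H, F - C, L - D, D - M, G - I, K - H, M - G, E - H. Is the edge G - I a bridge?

No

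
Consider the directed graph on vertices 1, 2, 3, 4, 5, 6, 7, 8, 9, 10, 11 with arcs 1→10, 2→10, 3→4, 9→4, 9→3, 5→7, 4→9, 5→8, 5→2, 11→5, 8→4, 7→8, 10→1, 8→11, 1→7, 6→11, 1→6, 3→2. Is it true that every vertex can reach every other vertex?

From 11 we can reach every vertex (1, 2, 3, 4, 5, 6, 7, 8, 9, 10, 11), and every vertex can reach 11 (1, 2, 3, 4, 5, 6, 7, 8, 9, 10, 11). So the whole graph is one strongly connected component.

Yes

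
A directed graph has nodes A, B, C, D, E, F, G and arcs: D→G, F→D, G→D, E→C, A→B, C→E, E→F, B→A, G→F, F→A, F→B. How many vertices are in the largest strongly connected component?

3

{D, F, G} are all mutually reachable — one SCC of size 3.
{A, B} are all mutually reachable — one SCC of size 2.
{C, E} are all mutually reachable — one SCC of size 2.
The largest has 3 vertices.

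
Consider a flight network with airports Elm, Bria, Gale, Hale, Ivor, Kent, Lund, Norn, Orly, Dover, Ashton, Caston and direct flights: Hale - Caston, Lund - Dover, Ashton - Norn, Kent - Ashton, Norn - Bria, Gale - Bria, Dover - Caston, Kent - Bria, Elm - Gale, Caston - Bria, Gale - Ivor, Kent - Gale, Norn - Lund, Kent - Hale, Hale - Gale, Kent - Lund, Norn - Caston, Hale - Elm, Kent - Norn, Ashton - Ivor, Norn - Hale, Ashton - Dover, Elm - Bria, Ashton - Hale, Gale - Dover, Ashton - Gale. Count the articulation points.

0

Removing Dover, for instance, still leaves 2 components. No single vertex removal increases the component count — the graph has no articulation points.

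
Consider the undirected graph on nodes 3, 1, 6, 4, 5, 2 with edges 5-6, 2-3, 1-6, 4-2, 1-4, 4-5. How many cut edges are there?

2

The edges on the cycle 1-4-5-6-1 are not bridges since each lies on that cycle.
But removing 4-2 disconnects 4 from 2; removing 2-3 disconnects 2 from 3 — these are bridges.
That makes 2 bridges.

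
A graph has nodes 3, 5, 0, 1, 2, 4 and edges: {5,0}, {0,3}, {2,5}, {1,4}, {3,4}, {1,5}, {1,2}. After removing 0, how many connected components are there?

With 0 gone, the remaining components are: {1, 2, 3, 4, 5}.
That is 1 component.

1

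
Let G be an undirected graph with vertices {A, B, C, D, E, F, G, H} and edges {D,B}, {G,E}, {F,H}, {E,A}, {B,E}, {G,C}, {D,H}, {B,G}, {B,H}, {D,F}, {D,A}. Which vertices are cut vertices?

Removing G increases the component count from 1 to 2, so G is a cut vertex.
By contrast removing B leaves 1 component; it is not a cut vertex. No other vertex is a cut vertex either.

G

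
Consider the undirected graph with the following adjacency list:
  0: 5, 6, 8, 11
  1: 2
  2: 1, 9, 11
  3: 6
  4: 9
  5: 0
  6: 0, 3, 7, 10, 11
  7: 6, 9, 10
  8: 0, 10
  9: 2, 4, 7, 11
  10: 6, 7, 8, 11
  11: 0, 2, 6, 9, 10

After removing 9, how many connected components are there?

2

With 9 gone, the remaining components are: {4}; {0, 1, 2, 3, 5, 6, 7, 8, 10, 11}.
That is 2 components.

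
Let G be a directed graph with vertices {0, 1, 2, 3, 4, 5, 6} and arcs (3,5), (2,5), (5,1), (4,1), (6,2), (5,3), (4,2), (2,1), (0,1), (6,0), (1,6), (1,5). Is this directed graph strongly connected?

There is no directed path from 5 to 4, so the graph is not strongly connected.

No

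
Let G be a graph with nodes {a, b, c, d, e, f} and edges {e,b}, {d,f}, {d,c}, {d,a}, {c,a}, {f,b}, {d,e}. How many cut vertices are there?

Removing d increases the component count from 1 to 2, so d is a cut vertex.
By contrast removing e leaves 1 component; it is not a cut vertex. No other vertex is a cut vertex either.

1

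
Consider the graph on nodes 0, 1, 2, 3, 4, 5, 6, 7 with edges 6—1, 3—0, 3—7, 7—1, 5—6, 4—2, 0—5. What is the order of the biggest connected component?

Starting from 2 we can reach 2, 4. That is one component of size 2.
Starting from 0 we can reach 0, 1, 3, 5, 6, 7. That is one component of size 6.
The largest has 6 vertices.

6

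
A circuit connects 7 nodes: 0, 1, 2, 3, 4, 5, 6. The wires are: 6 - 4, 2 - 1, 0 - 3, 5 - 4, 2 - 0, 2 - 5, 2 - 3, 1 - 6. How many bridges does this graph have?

The edges on the cycle 2-0-3-2 are not bridges since each lies on that cycle.
Every edge lies on some cycle, so there are no bridges.

0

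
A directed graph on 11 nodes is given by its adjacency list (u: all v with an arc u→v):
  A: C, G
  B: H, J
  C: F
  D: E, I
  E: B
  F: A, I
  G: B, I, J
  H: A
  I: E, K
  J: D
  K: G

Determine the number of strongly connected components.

{A, B, C, D, E, F, G, H, I, J, K} are all mutually reachable — one SCC of size 11.
That gives 1 strongly connected component.

1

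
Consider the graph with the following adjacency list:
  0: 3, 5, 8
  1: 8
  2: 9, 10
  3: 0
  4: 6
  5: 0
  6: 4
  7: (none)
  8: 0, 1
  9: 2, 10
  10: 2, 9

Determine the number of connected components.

7 is isolated — a component by itself.
Starting from 4 we can reach 4, 6. That is one component of size 2.
Starting from 2 we can reach 2, 9, 10. That is one component of size 3.
Starting from 0 we can reach 0, 1, 3, 5, 8. That is one component of size 5.
Total: 4 components.

4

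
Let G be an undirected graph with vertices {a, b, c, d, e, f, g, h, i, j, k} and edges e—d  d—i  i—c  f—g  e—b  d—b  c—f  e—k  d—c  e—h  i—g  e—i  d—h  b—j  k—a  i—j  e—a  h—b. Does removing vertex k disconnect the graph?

No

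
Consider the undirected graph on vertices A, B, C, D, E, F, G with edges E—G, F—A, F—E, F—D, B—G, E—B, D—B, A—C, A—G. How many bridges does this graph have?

The edges on the cycle F-E-B-G-A-F are not bridges since each lies on that cycle.
But removing C—A disconnects C from A — this is a bridge.

1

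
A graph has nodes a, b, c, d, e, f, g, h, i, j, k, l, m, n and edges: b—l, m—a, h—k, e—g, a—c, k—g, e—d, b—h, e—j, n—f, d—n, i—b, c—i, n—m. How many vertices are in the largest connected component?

14

Starting from a we can reach a, b, c, d, e, f, g, h, i, j, k, l, m, n. That is one component of size 14.
The largest has 14 vertices.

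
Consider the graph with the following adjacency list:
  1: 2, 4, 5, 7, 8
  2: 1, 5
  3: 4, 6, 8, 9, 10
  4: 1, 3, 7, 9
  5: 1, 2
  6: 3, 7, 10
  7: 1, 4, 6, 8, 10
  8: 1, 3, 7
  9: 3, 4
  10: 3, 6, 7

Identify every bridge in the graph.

The edges on the cycle 3-6-10-7-4-9-3 are not bridges since each lies on that cycle.
Every edge lies on some cycle, so there are no bridges.

none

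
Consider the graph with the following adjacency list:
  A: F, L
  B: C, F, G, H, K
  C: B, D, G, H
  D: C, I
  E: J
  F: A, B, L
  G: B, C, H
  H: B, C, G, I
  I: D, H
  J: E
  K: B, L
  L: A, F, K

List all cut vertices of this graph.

Removing B increases the component count from 2 to 3, so B is a cut vertex.
By contrast removing J leaves 2 components; it is not a cut vertex. No other vertex is a cut vertex either.

B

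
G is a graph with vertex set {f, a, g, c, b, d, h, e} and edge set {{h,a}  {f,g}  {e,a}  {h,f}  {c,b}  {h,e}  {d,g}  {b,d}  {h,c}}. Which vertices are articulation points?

h

Removing h increases the component count from 1 to 2, so h is a cut vertex.
By contrast removing a leaves 1 component; it is not a cut vertex. No other vertex is a cut vertex either.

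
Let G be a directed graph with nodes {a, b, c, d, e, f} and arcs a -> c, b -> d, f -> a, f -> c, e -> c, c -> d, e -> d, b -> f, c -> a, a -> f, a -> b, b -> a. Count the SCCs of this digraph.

{a, b, c, f} are all mutually reachable — one SCC of size 4.
{e} is an SCC by itself.
{d} is an SCC by itself.
That gives 3 strongly connected components.

3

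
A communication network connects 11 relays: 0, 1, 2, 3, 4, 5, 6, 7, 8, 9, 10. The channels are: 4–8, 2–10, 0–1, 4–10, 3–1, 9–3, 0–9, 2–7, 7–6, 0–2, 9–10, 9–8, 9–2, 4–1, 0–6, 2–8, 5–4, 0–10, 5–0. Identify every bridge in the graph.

The edges on the cycle 5-0-9-3-1-4-5 are not bridges since each lies on that cycle.
Every edge lies on some cycle, so there are no bridges.

none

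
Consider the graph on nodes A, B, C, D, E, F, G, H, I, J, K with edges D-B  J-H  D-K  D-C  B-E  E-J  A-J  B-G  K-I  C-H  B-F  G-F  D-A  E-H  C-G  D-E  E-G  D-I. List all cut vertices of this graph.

Removing D increases the component count from 1 to 2, so D is a cut vertex.
By contrast removing H leaves 1 component; it is not a cut vertex. No other vertex is a cut vertex either.

D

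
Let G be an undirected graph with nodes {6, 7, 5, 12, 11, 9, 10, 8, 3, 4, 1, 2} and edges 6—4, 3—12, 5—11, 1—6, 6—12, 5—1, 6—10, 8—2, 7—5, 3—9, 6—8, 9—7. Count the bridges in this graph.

5

The edges on the cycle 3-9-7-5-1-6-12-3 are not bridges since each lies on that cycle.
But removing 8—2 disconnects 8 from 2; removing 8—6 disconnects 8 from 6; removing 11—5 disconnects 11 from 5; removing 10—6 disconnects 10 from 6 — these are bridges.
In total 5 edges are bridges.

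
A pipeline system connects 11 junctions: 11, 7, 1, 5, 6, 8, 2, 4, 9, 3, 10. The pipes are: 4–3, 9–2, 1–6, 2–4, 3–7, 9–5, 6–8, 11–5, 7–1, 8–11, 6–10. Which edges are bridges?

10-6

The edges on the cycle 9-2-4-3-7-1-6-8-11-5-9 are not bridges since each lies on that cycle.
But removing 10–6 disconnects 10 from 6 — this is a bridge.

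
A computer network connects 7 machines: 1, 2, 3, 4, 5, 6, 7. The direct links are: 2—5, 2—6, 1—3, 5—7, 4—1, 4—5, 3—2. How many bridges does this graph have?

2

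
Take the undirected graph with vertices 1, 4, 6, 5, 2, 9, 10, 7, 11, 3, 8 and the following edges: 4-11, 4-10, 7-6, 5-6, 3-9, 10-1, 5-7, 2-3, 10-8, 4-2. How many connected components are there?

2

Starting from 5 we can reach 5, 6, 7. That is one component of size 3.
Starting from 1 we can reach 1, 2, 3, 4, 8, 9, 10, 11. That is one component of size 8.
Total: 2 components.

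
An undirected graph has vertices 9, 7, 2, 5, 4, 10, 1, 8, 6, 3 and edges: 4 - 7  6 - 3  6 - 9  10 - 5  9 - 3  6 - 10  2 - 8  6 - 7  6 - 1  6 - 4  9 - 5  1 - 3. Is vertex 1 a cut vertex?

No

Deleting 1 leaves 2 components (was 2), so 1 is not a cut vertex.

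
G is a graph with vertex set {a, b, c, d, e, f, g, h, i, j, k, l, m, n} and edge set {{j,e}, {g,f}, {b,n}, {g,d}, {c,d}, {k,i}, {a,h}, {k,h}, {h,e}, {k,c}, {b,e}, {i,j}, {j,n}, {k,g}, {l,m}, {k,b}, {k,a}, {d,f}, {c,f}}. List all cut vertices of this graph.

Removing k increases the component count from 2 to 3, so k is a cut vertex.
By contrast removing i leaves 2 components; it is not a cut vertex. No other vertex is a cut vertex either.

k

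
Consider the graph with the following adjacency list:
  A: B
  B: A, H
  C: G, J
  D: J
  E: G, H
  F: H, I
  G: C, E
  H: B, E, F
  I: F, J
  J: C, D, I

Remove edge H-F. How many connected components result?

H and F are still connected via H-E-G-C-J-I-F, so the component count stays at 1.

1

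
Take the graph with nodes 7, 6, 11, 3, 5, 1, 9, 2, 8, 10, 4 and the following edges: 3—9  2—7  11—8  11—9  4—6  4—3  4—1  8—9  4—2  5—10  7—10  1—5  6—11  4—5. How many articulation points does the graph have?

1

Removing 4 increases the component count from 1 to 2, so 4 is a cut vertex.
By contrast removing 5 leaves 1 component; it is not a cut vertex. No other vertex is a cut vertex either.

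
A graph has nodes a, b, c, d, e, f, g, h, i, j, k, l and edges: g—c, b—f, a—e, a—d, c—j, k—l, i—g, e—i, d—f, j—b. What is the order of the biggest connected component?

h is isolated — a component by itself.
Starting from k we can reach k, l. That is one component of size 2.
Starting from a we can reach a, b, c, d, e, f, g, i, j. That is one component of size 9.
The largest has 9 vertices.

9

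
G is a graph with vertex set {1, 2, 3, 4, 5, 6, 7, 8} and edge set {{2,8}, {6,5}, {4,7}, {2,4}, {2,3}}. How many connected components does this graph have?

3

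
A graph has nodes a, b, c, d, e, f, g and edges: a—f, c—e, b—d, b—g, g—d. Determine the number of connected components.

Starting from c we can reach c, e. That is one component of size 2.
Starting from a we can reach a, f. That is one component of size 2.
Starting from b we can reach b, d, g. That is one component of size 3.
Total: 3 components.

3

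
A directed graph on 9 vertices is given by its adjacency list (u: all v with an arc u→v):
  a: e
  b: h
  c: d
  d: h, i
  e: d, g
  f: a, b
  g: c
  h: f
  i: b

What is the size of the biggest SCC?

9

{a, b, c, d, e, f, g, h, i} are all mutually reachable — one SCC of size 9.
The largest has 9 vertices.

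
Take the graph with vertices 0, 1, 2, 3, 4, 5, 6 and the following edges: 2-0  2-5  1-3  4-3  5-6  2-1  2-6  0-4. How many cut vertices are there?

Removing 2 increases the component count from 1 to 2, so 2 is a cut vertex.
By contrast removing 3 leaves 1 component; it is not a cut vertex. No other vertex is a cut vertex either.

1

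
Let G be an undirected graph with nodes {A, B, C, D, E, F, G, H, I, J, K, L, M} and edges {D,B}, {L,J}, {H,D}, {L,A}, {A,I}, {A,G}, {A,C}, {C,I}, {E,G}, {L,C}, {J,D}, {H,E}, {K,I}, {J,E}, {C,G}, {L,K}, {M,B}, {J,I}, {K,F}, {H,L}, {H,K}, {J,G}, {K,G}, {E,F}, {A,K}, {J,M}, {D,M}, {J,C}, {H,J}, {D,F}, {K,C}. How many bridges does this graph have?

0

The edges on the cycle H-L-J-E-H are not bridges since each lies on that cycle.
Every edge lies on some cycle, so there are no bridges.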